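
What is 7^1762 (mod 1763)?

7^1 ≡ 7 (mod 1763)
7^2 ≡ 7^2 = 49 ≡ 49 (mod 1763)
7^4 ≡ 49^2 = 2401 ≡ 638 (mod 1763)
7^8 ≡ 638^2 = 407044 ≡ 1554 (mod 1763)
7^16 ≡ 1554^2 = 2414916 ≡ 1369 (mod 1763)
7^32 ≡ 1369^2 = 1874161 ≡ 92 (mod 1763)
7^64 ≡ 92^2 = 8464 ≡ 1412 (mod 1763)
7^128 ≡ 1412^2 = 1993744 ≡ 1554 (mod 1763)
7^256 ≡ 1554^2 = 2414916 ≡ 1369 (mod 1763)
7^512 ≡ 1369^2 = 1874161 ≡ 92 (mod 1763)
7^1024 ≡ 92^2 = 8464 ≡ 1412 (mod 1763)
1762 = 1024 + 512 + 128 + 64 + 32 + 2 in binary powers of 2.
So 7^1762 ≡ 1412 · 92 · 1554 · 1412 · 92 · 49 ≡ 1197 (mod 1763).
Since 1197 ≠ 1, base 7 is a Fermat witness: 1763 is composite.

1197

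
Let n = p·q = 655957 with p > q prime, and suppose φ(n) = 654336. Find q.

769

φ(n) = (p−1)(q−1) = n − (p+q) + 1, so p + q = 655957 − 654336 + 1 = 1622.
p and q are the roots of t² − 1622t + 655957 = 0.
Discriminant: 1622² − 4·655957 = 2630884 − 2623828 = 7056; √7056 = 84.
q = (1622 − 84)/2 = 769, p = (1622 + 84)/2 = 853.
Check: 769 · 853 = 655957.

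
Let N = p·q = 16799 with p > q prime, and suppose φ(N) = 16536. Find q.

φ(n) = (p−1)(q−1) = n − (p+q) + 1, so p + q = 16799 − 16536 + 1 = 264.
p and q are the roots of t² − 264t + 16799 = 0.
Discriminant: 264² − 4·16799 = 69696 − 67196 = 2500; √2500 = 50.
q = (264 − 50)/2 = 107, p = (264 + 50)/2 = 157.
Check: 107 · 157 = 16799.

107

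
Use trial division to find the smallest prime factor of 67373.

89

67373 is odd.
Digit sum 26, not divisible by 3.
Ends in 3: not divisible by 5.
7: 67373 = 7·9624 + 5
11: 67373 = 11·6124 + 9
13: 67373 = 13·5182 + 7
17: 67373 = 17·3963 + 2
19: 67373 = 19·3545 + 18
23: 67373 = 23·2929 + 6
29: 67373 = 29·2323 + 6
31: 67373 = 31·2173 + 10
37: 67373 = 37·1820 + 33
41: 67373 = 41·1643 + 10
43: 67373 = 43·1566 + 35
47: 67373 = 47·1433 + 22
53: 67373 = 53·1271 + 10
59: 67373 = 59·1141 + 54
61: 67373 = 61·1104 + 29
67: 67373 = 67·1005 + 38
71: 67373 = 71·948 + 65
73: 67373 = 73·922 + 67
79: 67373 = 79·852 + 65
83: 67373 = 83·811 + 60
89: 67373 = 89·757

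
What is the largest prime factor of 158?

158 = 2 · 79
79 is prime.
So 158 = 2 · 79; the largest prime factor is 79.

79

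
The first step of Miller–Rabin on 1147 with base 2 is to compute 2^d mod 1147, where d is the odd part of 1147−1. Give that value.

1124

1147 − 1 = 1146 = 2^1 · 573, so d = 573.
2^1 ≡ 2 (mod 1147)
2^2 ≡ 2^2 = 4 ≡ 4 (mod 1147)
2^4 ≡ 4^2 = 16 ≡ 16 (mod 1147)
2^8 ≡ 16^2 = 256 ≡ 256 (mod 1147)
2^16 ≡ 256^2 = 65536 ≡ 157 (mod 1147)
2^32 ≡ 157^2 = 24649 ≡ 562 (mod 1147)
2^64 ≡ 562^2 = 315844 ≡ 419 (mod 1147)
2^128 ≡ 419^2 = 175561 ≡ 70 (mod 1147)
2^256 ≡ 70^2 = 4900 ≡ 312 (mod 1147)
2^512 ≡ 312^2 = 97344 ≡ 996 (mod 1147)
573 = 512 + 32 + 16 + 8 + 4 + 1 in binary powers of 2.
So 2^573 ≡ 996 · 562 · 157 · 256 · 16 · 2 ≡ 1124 (mod 1147).
Squaring chain: 1124; never reaches −1, so base 2 is a Miller–Rabin witness that 1147 is composite.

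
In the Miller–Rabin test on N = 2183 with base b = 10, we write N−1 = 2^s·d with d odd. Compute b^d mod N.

1395

2183 − 1 = 2182 = 2^1 · 1091, so d = 1091.
10^1 ≡ 10 (mod 2183)
10^2 ≡ 10^2 = 100 ≡ 100 (mod 2183)
10^4 ≡ 100^2 = 10000 ≡ 1268 (mod 2183)
10^8 ≡ 1268^2 = 1607824 ≡ 1136 (mod 2183)
10^16 ≡ 1136^2 = 1290496 ≡ 343 (mod 2183)
10^32 ≡ 343^2 = 117649 ≡ 1950 (mod 2183)
10^64 ≡ 1950^2 = 3802500 ≡ 1897 (mod 2183)
10^128 ≡ 1897^2 = 3598609 ≡ 1025 (mod 2183)
10^256 ≡ 1025^2 = 1050625 ≡ 602 (mod 2183)
10^512 ≡ 602^2 = 362404 ≡ 26 (mod 2183)
10^1024 ≡ 26^2 = 676 ≡ 676 (mod 2183)
1091 = 1024 + 64 + 2 + 1 in binary powers of 2.
So 10^1091 ≡ 676 · 1897 · 100 · 10 ≡ 1395 (mod 2183).
Squaring chain: 1395; never reaches −1, so base 10 is a Miller–Rabin witness that 2183 is composite.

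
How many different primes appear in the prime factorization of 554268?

554268 = 2^2 · 138567
138567 = 3 · 46189
46189 = 11 · 4199
4199 = 13 · 323
323 = 17 · 19
554268 = 2^2 · 3 · 11 · 13 · 17 · 19, which has 6 distinct prime factors.

6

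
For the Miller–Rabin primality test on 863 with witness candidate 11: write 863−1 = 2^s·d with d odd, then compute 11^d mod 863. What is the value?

862

863 − 1 = 862 = 2^1 · 431, so d = 431.
11^1 ≡ 11 (mod 863)
11^2 ≡ 11^2 = 121 ≡ 121 (mod 863)
11^4 ≡ 121^2 = 14641 ≡ 833 (mod 863)
11^8 ≡ 833^2 = 693889 ≡ 37 (mod 863)
11^16 ≡ 37^2 = 1369 ≡ 506 (mod 863)
11^32 ≡ 506^2 = 256036 ≡ 588 (mod 863)
11^64 ≡ 588^2 = 345744 ≡ 544 (mod 863)
11^128 ≡ 544^2 = 295936 ≡ 790 (mod 863)
11^256 ≡ 790^2 = 624100 ≡ 151 (mod 863)
431 = 256 + 128 + 32 + 8 + 4 + 2 + 1 in binary powers of 2.
So 11^431 ≡ 151 · 790 · 588 · 37 · 833 · 121 · 11 ≡ 862 (mod 863).
Since 11^d ≡ 862 (mod 863), base 11 does not prove 863 composite.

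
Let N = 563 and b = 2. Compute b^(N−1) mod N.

2^1 ≡ 2 (mod 563)
2^2 ≡ 2^2 = 4 ≡ 4 (mod 563)
2^4 ≡ 4^2 = 16 ≡ 16 (mod 563)
2^8 ≡ 16^2 = 256 ≡ 256 (mod 563)
2^16 ≡ 256^2 = 65536 ≡ 228 (mod 563)
2^32 ≡ 228^2 = 51984 ≡ 188 (mod 563)
2^64 ≡ 188^2 = 35344 ≡ 438 (mod 563)
2^128 ≡ 438^2 = 191844 ≡ 424 (mod 563)
2^256 ≡ 424^2 = 179776 ≡ 179 (mod 563)
2^512 ≡ 179^2 = 32041 ≡ 513 (mod 563)
562 = 512 + 32 + 16 + 2 in binary powers of 2.
So 2^562 ≡ 513 · 188 · 228 · 4 ≡ 1 (mod 563).
Since the result is 1, base 2 gives no evidence that 563 is composite.

1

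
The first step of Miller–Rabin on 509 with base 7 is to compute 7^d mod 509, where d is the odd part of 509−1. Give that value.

208

509 − 1 = 508 = 2^2 · 127, so d = 127.
7^1 ≡ 7 (mod 509)
7^2 ≡ 7^2 = 49 ≡ 49 (mod 509)
7^4 ≡ 49^2 = 2401 ≡ 365 (mod 509)
7^8 ≡ 365^2 = 133225 ≡ 376 (mod 509)
7^16 ≡ 376^2 = 141376 ≡ 383 (mod 509)
7^32 ≡ 383^2 = 146689 ≡ 97 (mod 509)
7^64 ≡ 97^2 = 9409 ≡ 247 (mod 509)
127 = 64 + 32 + 16 + 8 + 4 + 2 + 1 in binary powers of 2.
So 7^127 ≡ 247 · 97 · 383 · 376 · 365 · 49 · 7 ≡ 208 (mod 509).
Squaring chain: 208 → 508; reaches −1, so base 7 does not prove 509 composite.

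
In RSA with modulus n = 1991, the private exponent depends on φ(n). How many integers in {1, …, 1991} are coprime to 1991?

Factor: 1991 = 11 · 181.
φ(1991) = (11−1) · (181−1) = 10 · 180 = 1800.

1800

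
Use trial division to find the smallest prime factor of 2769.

2769 is odd.
Digit sum 24, divisible by 3.

3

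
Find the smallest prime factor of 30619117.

97

30619117 is odd.
Digit sum 28, not divisible by 3.
Ends in 7: not divisible by 5.
7: 30619117 = 7·4374159 + 4
11: 30619117 = 11·2783556 + 1
13: 30619117 = 13·2355316 + 9
17: 30619117 = 17·1801124 + 9
19: 30619117 = 19·1611532 + 9
23: 30619117 = 23·1331265 + 22
29: 30619117 = 29·1055831 + 18
31: 30619117 = 31·987713 + 14
37: 30619117 = 37·827543 + 26
41: 30619117 = 41·746807 + 30
43: 30619117 = 43·712072 + 21
47: 30619117 = 47·651470 + 27
53: 30619117 = 53·577719 + 10
59: 30619117 = 59·518968 + 5
61: 30619117 = 61·501952 + 45
67: 30619117 = 67·457001 + 50
71: 30619117 = 71·431255 + 12
73: 30619117 = 73·419439 + 70
79: 30619117 = 79·387583 + 60
83: 30619117 = 83·368905 + 2
89: 30619117 = 89·344035 + 2
97: 30619117 = 97·315661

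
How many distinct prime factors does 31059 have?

31059 = 3^2 · 3451
3451 = 7 · 493
493 = 17 · 29
31059 = 3^2 · 7 · 17 · 29, which has 4 distinct prime factors.

4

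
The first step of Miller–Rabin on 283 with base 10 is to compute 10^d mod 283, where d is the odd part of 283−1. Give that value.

283 − 1 = 282 = 2^1 · 141, so d = 141.
10^1 ≡ 10 (mod 283)
10^2 ≡ 10^2 = 100 ≡ 100 (mod 283)
10^4 ≡ 100^2 = 10000 ≡ 95 (mod 283)
10^8 ≡ 95^2 = 9025 ≡ 252 (mod 283)
10^16 ≡ 252^2 = 63504 ≡ 112 (mod 283)
10^32 ≡ 112^2 = 12544 ≡ 92 (mod 283)
10^64 ≡ 92^2 = 8464 ≡ 257 (mod 283)
10^128 ≡ 257^2 = 66049 ≡ 110 (mod 283)
141 = 128 + 8 + 4 + 1 in binary powers of 2.
So 10^141 ≡ 110 · 252 · 95 · 10 ≡ 1 (mod 283).
Since 10^d ≡ 1 (mod 283), base 10 does not prove 283 composite.

1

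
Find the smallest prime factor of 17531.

47

17531 is odd.
Digit sum 17, not divisible by 3.
Ends in 1: not divisible by 5.
7: 17531 = 7·2504 + 3
11: 17531 = 11·1593 + 8
13: 17531 = 13·1348 + 7
17: 17531 = 17·1031 + 4
19: 17531 = 19·922 + 13
23: 17531 = 23·762 + 5
29: 17531 = 29·604 + 15
31: 17531 = 31·565 + 16
37: 17531 = 37·473 + 30
41: 17531 = 41·427 + 24
43: 17531 = 43·407 + 30
47: 17531 = 47·373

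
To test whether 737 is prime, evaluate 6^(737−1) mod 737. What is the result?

6^1 ≡ 6 (mod 737)
6^2 ≡ 6^2 = 36 ≡ 36 (mod 737)
6^4 ≡ 36^2 = 1296 ≡ 559 (mod 737)
6^8 ≡ 559^2 = 312481 ≡ 730 (mod 737)
6^16 ≡ 730^2 = 532900 ≡ 49 (mod 737)
6^32 ≡ 49^2 = 2401 ≡ 190 (mod 737)
6^64 ≡ 190^2 = 36100 ≡ 724 (mod 737)
6^128 ≡ 724^2 = 524176 ≡ 169 (mod 737)
6^256 ≡ 169^2 = 28561 ≡ 555 (mod 737)
6^512 ≡ 555^2 = 308025 ≡ 696 (mod 737)
736 = 512 + 128 + 64 + 32 in binary powers of 2.
So 6^736 ≡ 696 · 169 · 724 · 190 ≡ 16 (mod 737).
Since 16 ≠ 1, base 6 is a Fermat witness: 737 is composite.

16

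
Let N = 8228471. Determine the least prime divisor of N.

8228471 is odd.
Digit sum 32, not divisible by 3.
Ends in 1: not divisible by 5.
7: 8228471 = 7·1175495 + 6
11: 8228471 = 11·748042 + 9
13: 8228471 = 13·632959 + 4
17: 8228471 = 17·484027 + 12
19: 8228471 = 19·433077 + 8
23: 8228471 = 23·357759 + 14
29: 8228471 = 29·283740 + 11
31: 8228471 = 31·265434 + 17
37: 8228471 = 37·222391 + 4
41: 8228471 = 41·200694 + 17
43: 8228471 = 43·191359 + 34
47: 8228471 = 47·175073 + 40
53: 8228471 = 53·155254 + 9
59: 8228471 = 59·139465 + 36
61: 8228471 = 61·134892 + 59
67: 8228471 = 67·122813

67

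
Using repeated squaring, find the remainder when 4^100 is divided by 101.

1

4^1 ≡ 4 (mod 101)
4^2 ≡ 4^2 = 16 ≡ 16 (mod 101)
4^4 ≡ 16^2 = 256 ≡ 54 (mod 101)
4^8 ≡ 54^2 = 2916 ≡ 88 (mod 101)
4^16 ≡ 88^2 = 7744 ≡ 68 (mod 101)
4^32 ≡ 68^2 = 4624 ≡ 79 (mod 101)
4^64 ≡ 79^2 = 6241 ≡ 80 (mod 101)
100 = 64 + 32 + 4 in binary powers of 2.
So 4^100 ≡ 80 · 79 · 54 ≡ 1 (mod 101).
Since the result is 1, base 4 gives no evidence that 101 is composite.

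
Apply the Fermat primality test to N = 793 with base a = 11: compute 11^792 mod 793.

1

11^1 ≡ 11 (mod 793)
11^2 ≡ 11^2 = 121 ≡ 121 (mod 793)
11^4 ≡ 121^2 = 14641 ≡ 367 (mod 793)
11^8 ≡ 367^2 = 134689 ≡ 672 (mod 793)
11^16 ≡ 672^2 = 451584 ≡ 367 (mod 793)
11^32 ≡ 367^2 = 134689 ≡ 672 (mod 793)
11^64 ≡ 672^2 = 451584 ≡ 367 (mod 793)
11^128 ≡ 367^2 = 134689 ≡ 672 (mod 793)
11^256 ≡ 672^2 = 451584 ≡ 367 (mod 793)
11^512 ≡ 367^2 = 134689 ≡ 672 (mod 793)
792 = 512 + 256 + 16 + 8 in binary powers of 2.
So 11^792 ≡ 672 · 367 · 367 · 672 ≡ 1 (mod 793).
Since the result is 1, base 11 gives no evidence that 793 is composite.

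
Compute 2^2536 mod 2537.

2369

2^1 ≡ 2 (mod 2537)
2^2 ≡ 2^2 = 4 ≡ 4 (mod 2537)
2^4 ≡ 4^2 = 16 ≡ 16 (mod 2537)
2^8 ≡ 16^2 = 256 ≡ 256 (mod 2537)
2^16 ≡ 256^2 = 65536 ≡ 2111 (mod 2537)
2^32 ≡ 2111^2 = 4456321 ≡ 1349 (mod 2537)
2^64 ≡ 1349^2 = 1819801 ≡ 772 (mod 2537)
2^128 ≡ 772^2 = 595984 ≡ 2326 (mod 2537)
2^256 ≡ 2326^2 = 5410276 ≡ 1392 (mod 2537)
2^512 ≡ 1392^2 = 1937664 ≡ 1933 (mod 2537)
2^1024 ≡ 1933^2 = 3736489 ≡ 2025 (mod 2537)
2^2048 ≡ 2025^2 = 4100625 ≡ 833 (mod 2537)
2536 = 2048 + 256 + 128 + 64 + 32 + 8 in binary powers of 2.
So 2^2536 ≡ 833 · 1392 · 2326 · 772 · 1349 · 256 ≡ 2369 (mod 2537).
Since 2369 ≠ 1, base 2 is a Fermat witness: 2537 is composite.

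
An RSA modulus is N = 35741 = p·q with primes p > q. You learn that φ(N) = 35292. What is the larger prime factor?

φ(n) = (p−1)(q−1) = n − (p+q) + 1, so p + q = 35741 − 35292 + 1 = 450.
p and q are the roots of t² − 450t + 35741 = 0.
Discriminant: 450² − 4·35741 = 202500 − 142964 = 59536; √59536 = 244.
q = (450 − 244)/2 = 103, p = (450 + 244)/2 = 347.
Check: 103 · 347 = 35741.

347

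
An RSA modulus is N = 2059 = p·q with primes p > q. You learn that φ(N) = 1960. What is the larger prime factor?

φ(n) = (p−1)(q−1) = n − (p+q) + 1, so p + q = 2059 − 1960 + 1 = 100.
p and q are the roots of t² − 100t + 2059 = 0.
Discriminant: 100² − 4·2059 = 10000 − 8236 = 1764; √1764 = 42.
q = (100 − 42)/2 = 29, p = (100 + 42)/2 = 71.
Check: 29 · 71 = 2059.

71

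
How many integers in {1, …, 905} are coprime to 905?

Factor: 905 = 5 · 181.
φ(905) = (5−1) · (181−1) = 4 · 180 = 720.

720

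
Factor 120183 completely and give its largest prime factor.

120183 = 3 · 40061
40061 = 7 · 5723
5723 = 59 · 97
97 is prime.
So 120183 = 3 · 7 · 59 · 97; the largest prime factor is 97.

97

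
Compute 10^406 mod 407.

232

10^1 ≡ 10 (mod 407)
10^2 ≡ 10^2 = 100 ≡ 100 (mod 407)
10^4 ≡ 100^2 = 10000 ≡ 232 (mod 407)
10^8 ≡ 232^2 = 53824 ≡ 100 (mod 407)
10^16 ≡ 100^2 = 10000 ≡ 232 (mod 407)
10^32 ≡ 232^2 = 53824 ≡ 100 (mod 407)
10^64 ≡ 100^2 = 10000 ≡ 232 (mod 407)
10^128 ≡ 232^2 = 53824 ≡ 100 (mod 407)
10^256 ≡ 100^2 = 10000 ≡ 232 (mod 407)
406 = 256 + 128 + 16 + 4 + 2 in binary powers of 2.
So 10^406 ≡ 232 · 100 · 232 · 232 · 100 ≡ 232 (mod 407).
Since 232 ≠ 1, base 10 is a Fermat witness: 407 is composite.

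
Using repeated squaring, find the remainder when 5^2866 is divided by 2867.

544

5^1 ≡ 5 (mod 2867)
5^2 ≡ 5^2 = 25 ≡ 25 (mod 2867)
5^4 ≡ 25^2 = 625 ≡ 625 (mod 2867)
5^8 ≡ 625^2 = 390625 ≡ 713 (mod 2867)
5^16 ≡ 713^2 = 508369 ≡ 910 (mod 2867)
5^32 ≡ 910^2 = 828100 ≡ 2404 (mod 2867)
5^64 ≡ 2404^2 = 5779216 ≡ 2211 (mod 2867)
5^128 ≡ 2211^2 = 4888521 ≡ 286 (mod 2867)
5^256 ≡ 286^2 = 81796 ≡ 1520 (mod 2867)
5^512 ≡ 1520^2 = 2310400 ≡ 2465 (mod 2867)
5^1024 ≡ 2465^2 = 6076225 ≡ 1052 (mod 2867)
5^2048 ≡ 1052^2 = 1106704 ≡ 42 (mod 2867)
2866 = 2048 + 512 + 256 + 32 + 16 + 2 in binary powers of 2.
So 5^2866 ≡ 42 · 2465 · 1520 · 2404 · 910 · 25 ≡ 544 (mod 2867).
Since 544 ≠ 1, base 5 is a Fermat witness: 2867 is composite.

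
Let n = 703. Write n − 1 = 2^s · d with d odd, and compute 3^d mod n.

702

703 − 1 = 702 = 2^1 · 351, so d = 351.
3^1 ≡ 3 (mod 703)
3^2 ≡ 3^2 = 9 ≡ 9 (mod 703)
3^4 ≡ 9^2 = 81 ≡ 81 (mod 703)
3^8 ≡ 81^2 = 6561 ≡ 234 (mod 703)
3^16 ≡ 234^2 = 54756 ≡ 625 (mod 703)
3^32 ≡ 625^2 = 390625 ≡ 460 (mod 703)
3^64 ≡ 460^2 = 211600 ≡ 700 (mod 703)
3^128 ≡ 700^2 = 490000 ≡ 9 (mod 703)
3^256 ≡ 9^2 = 81 ≡ 81 (mod 703)
351 = 256 + 64 + 16 + 8 + 4 + 2 + 1 in binary powers of 2.
So 3^351 ≡ 81 · 700 · 625 · 234 · 81 · 9 · 3 ≡ 702 (mod 703).
Since 3^d ≡ 702 (mod 703), base 3 does not prove 703 composite.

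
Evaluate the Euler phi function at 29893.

29548

Factor: 29893 = 167 · 179.
φ(29893) = (167−1) · (179−1) = 166 · 178 = 29548.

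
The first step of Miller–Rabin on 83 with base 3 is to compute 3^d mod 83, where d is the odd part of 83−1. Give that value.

83 − 1 = 82 = 2^1 · 41, so d = 41.
3^1 ≡ 3 (mod 83)
3^2 ≡ 3^2 = 9 ≡ 9 (mod 83)
3^4 ≡ 9^2 = 81 ≡ 81 (mod 83)
3^8 ≡ 81^2 = 6561 ≡ 4 (mod 83)
3^16 ≡ 4^2 = 16 ≡ 16 (mod 83)
3^32 ≡ 16^2 = 256 ≡ 7 (mod 83)
41 = 32 + 8 + 1 in binary powers of 2.
So 3^41 ≡ 7 · 4 · 3 ≡ 1 (mod 83).
Since 3^d ≡ 1 (mod 83), base 3 does not prove 83 composite.

1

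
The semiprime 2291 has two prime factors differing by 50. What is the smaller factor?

Since p = q + 50, we have 2291 = q(q + 50), so q² + 50q − 2291 = 0.
Discriminant: 50² + 4·2291 = 2500 + 9164 = 11664; √11664 = 108.
q = (−50 + 108)/2 = 29, and p = q + 50 = 79.
Check: 29 · 79 = 2291.

29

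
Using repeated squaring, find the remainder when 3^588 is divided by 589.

3^1 ≡ 3 (mod 589)
3^2 ≡ 3^2 = 9 ≡ 9 (mod 589)
3^4 ≡ 9^2 = 81 ≡ 81 (mod 589)
3^8 ≡ 81^2 = 6561 ≡ 82 (mod 589)
3^16 ≡ 82^2 = 6724 ≡ 245 (mod 589)
3^32 ≡ 245^2 = 60025 ≡ 536 (mod 589)
3^64 ≡ 536^2 = 287296 ≡ 453 (mod 589)
3^128 ≡ 453^2 = 205209 ≡ 237 (mod 589)
3^256 ≡ 237^2 = 56169 ≡ 214 (mod 589)
3^512 ≡ 214^2 = 45796 ≡ 443 (mod 589)
588 = 512 + 64 + 8 + 4 in binary powers of 2.
So 3^588 ≡ 443 · 453 · 82 · 81 ≡ 562 (mod 589).
Since 562 ≠ 1, base 3 is a Fermat witness: 589 is composite.

562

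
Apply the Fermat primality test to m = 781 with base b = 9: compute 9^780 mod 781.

529

9^1 ≡ 9 (mod 781)
9^2 ≡ 9^2 = 81 ≡ 81 (mod 781)
9^4 ≡ 81^2 = 6561 ≡ 313 (mod 781)
9^8 ≡ 313^2 = 97969 ≡ 344 (mod 781)
9^16 ≡ 344^2 = 118336 ≡ 405 (mod 781)
9^32 ≡ 405^2 = 164025 ≡ 15 (mod 781)
9^64 ≡ 15^2 = 225 ≡ 225 (mod 781)
9^128 ≡ 225^2 = 50625 ≡ 641 (mod 781)
9^256 ≡ 641^2 = 410881 ≡ 75 (mod 781)
9^512 ≡ 75^2 = 5625 ≡ 158 (mod 781)
780 = 512 + 256 + 8 + 4 in binary powers of 2.
So 9^780 ≡ 158 · 75 · 344 · 313 ≡ 529 (mod 781).
Since 529 ≠ 1, base 9 is a Fermat witness: 781 is composite.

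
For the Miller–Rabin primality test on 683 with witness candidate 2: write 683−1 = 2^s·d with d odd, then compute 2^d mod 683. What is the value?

682

683 − 1 = 682 = 2^1 · 341, so d = 341.
2^1 ≡ 2 (mod 683)
2^2 ≡ 2^2 = 4 ≡ 4 (mod 683)
2^4 ≡ 4^2 = 16 ≡ 16 (mod 683)
2^8 ≡ 16^2 = 256 ≡ 256 (mod 683)
2^16 ≡ 256^2 = 65536 ≡ 651 (mod 683)
2^32 ≡ 651^2 = 423801 ≡ 341 (mod 683)
2^64 ≡ 341^2 = 116281 ≡ 171 (mod 683)
2^128 ≡ 171^2 = 29241 ≡ 555 (mod 683)
2^256 ≡ 555^2 = 308025 ≡ 675 (mod 683)
341 = 256 + 64 + 16 + 4 + 1 in binary powers of 2.
So 2^341 ≡ 675 · 171 · 651 · 16 · 2 ≡ 682 (mod 683).
Since 2^d ≡ 682 (mod 683), base 2 does not prove 683 composite.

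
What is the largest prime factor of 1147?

1147 = 31 · 37
37 is prime.
So 1147 = 31 · 37; the largest prime factor is 37.

37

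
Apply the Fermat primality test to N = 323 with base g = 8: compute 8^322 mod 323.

8^1 ≡ 8 (mod 323)
8^2 ≡ 8^2 = 64 ≡ 64 (mod 323)
8^4 ≡ 64^2 = 4096 ≡ 220 (mod 323)
8^8 ≡ 220^2 = 48400 ≡ 273 (mod 323)
8^16 ≡ 273^2 = 74529 ≡ 239 (mod 323)
8^32 ≡ 239^2 = 57121 ≡ 273 (mod 323)
8^64 ≡ 273^2 = 74529 ≡ 239 (mod 323)
8^128 ≡ 239^2 = 57121 ≡ 273 (mod 323)
8^256 ≡ 273^2 = 74529 ≡ 239 (mod 323)
322 = 256 + 64 + 2 in binary powers of 2.
So 8^322 ≡ 239 · 239 · 64 ≡ 30 (mod 323).
Since 30 ≠ 1, base 8 is a Fermat witness: 323 is composite.

30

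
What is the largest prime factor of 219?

219 = 3 · 73
73 is prime.
So 219 = 3 · 73; the largest prime factor is 73.

73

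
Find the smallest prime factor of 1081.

1081 is odd.
Digit sum 10, not divisible by 3.
Ends in 1: not divisible by 5.
7: 1081 = 7·154 + 3
11: 1081 = 11·98 + 3
13: 1081 = 13·83 + 2
17: 1081 = 17·63 + 10
19: 1081 = 19·56 + 17
23: 1081 = 23·47

23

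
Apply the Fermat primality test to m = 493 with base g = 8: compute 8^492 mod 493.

458

8^1 ≡ 8 (mod 493)
8^2 ≡ 8^2 = 64 ≡ 64 (mod 493)
8^4 ≡ 64^2 = 4096 ≡ 152 (mod 493)
8^8 ≡ 152^2 = 23104 ≡ 426 (mod 493)
8^16 ≡ 426^2 = 181476 ≡ 52 (mod 493)
8^32 ≡ 52^2 = 2704 ≡ 239 (mod 493)
8^64 ≡ 239^2 = 57121 ≡ 426 (mod 493)
8^128 ≡ 426^2 = 181476 ≡ 52 (mod 493)
8^256 ≡ 52^2 = 2704 ≡ 239 (mod 493)
492 = 256 + 128 + 64 + 32 + 8 + 4 in binary powers of 2.
So 8^492 ≡ 239 · 52 · 426 · 239 · 426 · 152 ≡ 458 (mod 493).
Since 458 ≠ 1, base 8 is a Fermat witness: 493 is composite.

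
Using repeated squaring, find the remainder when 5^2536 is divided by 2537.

1975

5^1 ≡ 5 (mod 2537)
5^2 ≡ 5^2 = 25 ≡ 25 (mod 2537)
5^4 ≡ 25^2 = 625 ≡ 625 (mod 2537)
5^8 ≡ 625^2 = 390625 ≡ 2464 (mod 2537)
5^16 ≡ 2464^2 = 6071296 ≡ 255 (mod 2537)
5^32 ≡ 255^2 = 65025 ≡ 1600 (mod 2537)
5^64 ≡ 1600^2 = 2560000 ≡ 167 (mod 2537)
5^128 ≡ 167^2 = 27889 ≡ 2519 (mod 2537)
5^256 ≡ 2519^2 = 6345361 ≡ 324 (mod 2537)
5^512 ≡ 324^2 = 104976 ≡ 959 (mod 2537)
5^1024 ≡ 959^2 = 919681 ≡ 1287 (mod 2537)
5^2048 ≡ 1287^2 = 1656369 ≡ 2245 (mod 2537)
2536 = 2048 + 256 + 128 + 64 + 32 + 8 in binary powers of 2.
So 5^2536 ≡ 2245 · 324 · 2519 · 167 · 1600 · 2464 ≡ 1975 (mod 2537).
Since 1975 ≠ 1, base 5 is a Fermat witness: 2537 is composite.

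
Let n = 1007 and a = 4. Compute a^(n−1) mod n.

4^1 ≡ 4 (mod 1007)
4^2 ≡ 4^2 = 16 ≡ 16 (mod 1007)
4^4 ≡ 16^2 = 256 ≡ 256 (mod 1007)
4^8 ≡ 256^2 = 65536 ≡ 81 (mod 1007)
4^16 ≡ 81^2 = 6561 ≡ 519 (mod 1007)
4^32 ≡ 519^2 = 269361 ≡ 492 (mod 1007)
4^64 ≡ 492^2 = 242064 ≡ 384 (mod 1007)
4^128 ≡ 384^2 = 147456 ≡ 434 (mod 1007)
4^256 ≡ 434^2 = 188356 ≡ 47 (mod 1007)
4^512 ≡ 47^2 = 2209 ≡ 195 (mod 1007)
1006 = 512 + 256 + 128 + 64 + 32 + 8 + 4 + 2 in binary powers of 2.
So 4^1006 ≡ 195 · 47 · 434 · 384 · 492 · 81 · 256 · 16 ≡ 937 (mod 1007).
Since 937 ≠ 1, base 4 is a Fermat witness: 1007 is composite.

937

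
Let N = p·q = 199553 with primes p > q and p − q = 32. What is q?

431

Since p = q + 32, we have 199553 = q(q + 32), so q² + 32q − 199553 = 0.
Discriminant: 32² + 4·199553 = 1024 + 798212 = 799236; √799236 = 894.
q = (−32 + 894)/2 = 431, and p = q + 32 = 463.
Check: 431 · 463 = 199553.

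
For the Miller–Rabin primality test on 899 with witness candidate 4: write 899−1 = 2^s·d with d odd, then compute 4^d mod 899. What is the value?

845

899 − 1 = 898 = 2^1 · 449, so d = 449.
4^1 ≡ 4 (mod 899)
4^2 ≡ 4^2 = 16 ≡ 16 (mod 899)
4^4 ≡ 16^2 = 256 ≡ 256 (mod 899)
4^8 ≡ 256^2 = 65536 ≡ 808 (mod 899)
4^16 ≡ 808^2 = 652864 ≡ 190 (mod 899)
4^32 ≡ 190^2 = 36100 ≡ 140 (mod 899)
4^64 ≡ 140^2 = 19600 ≡ 721 (mod 899)
4^128 ≡ 721^2 = 519841 ≡ 219 (mod 899)
4^256 ≡ 219^2 = 47961 ≡ 314 (mod 899)
449 = 256 + 128 + 64 + 1 in binary powers of 2.
So 4^449 ≡ 314 · 219 · 721 · 4 ≡ 845 (mod 899).
Squaring chain: 845; never reaches −1, so base 4 is a Miller–Rabin witness that 899 is composite.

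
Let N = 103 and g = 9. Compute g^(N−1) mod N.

9^1 ≡ 9 (mod 103)
9^2 ≡ 9^2 = 81 ≡ 81 (mod 103)
9^4 ≡ 81^2 = 6561 ≡ 72 (mod 103)
9^8 ≡ 72^2 = 5184 ≡ 34 (mod 103)
9^16 ≡ 34^2 = 1156 ≡ 23 (mod 103)
9^32 ≡ 23^2 = 529 ≡ 14 (mod 103)
9^64 ≡ 14^2 = 196 ≡ 93 (mod 103)
102 = 64 + 32 + 4 + 2 in binary powers of 2.
So 9^102 ≡ 93 · 14 · 72 · 81 ≡ 1 (mod 103).
Since the result is 1, base 9 gives no evidence that 103 is composite.

1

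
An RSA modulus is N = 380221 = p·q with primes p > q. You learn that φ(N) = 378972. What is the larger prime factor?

727

φ(n) = (p−1)(q−1) = n − (p+q) + 1, so p + q = 380221 − 378972 + 1 = 1250.
p and q are the roots of t² − 1250t + 380221 = 0.
Discriminant: 1250² − 4·380221 = 1562500 − 1520884 = 41616; √41616 = 204.
q = (1250 − 204)/2 = 523, p = (1250 + 204)/2 = 727.
Check: 523 · 727 = 380221.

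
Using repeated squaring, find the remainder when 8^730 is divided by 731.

64

8^1 ≡ 8 (mod 731)
8^2 ≡ 8^2 = 64 ≡ 64 (mod 731)
8^4 ≡ 64^2 = 4096 ≡ 441 (mod 731)
8^8 ≡ 441^2 = 194481 ≡ 35 (mod 731)
8^16 ≡ 35^2 = 1225 ≡ 494 (mod 731)
8^32 ≡ 494^2 = 244036 ≡ 613 (mod 731)
8^64 ≡ 613^2 = 375769 ≡ 35 (mod 731)
8^128 ≡ 35^2 = 1225 ≡ 494 (mod 731)
8^256 ≡ 494^2 = 244036 ≡ 613 (mod 731)
8^512 ≡ 613^2 = 375769 ≡ 35 (mod 731)
730 = 512 + 128 + 64 + 16 + 8 + 2 in binary powers of 2.
So 8^730 ≡ 35 · 494 · 35 · 494 · 35 · 64 ≡ 64 (mod 731).
Since 64 ≠ 1, base 8 is a Fermat witness: 731 is composite.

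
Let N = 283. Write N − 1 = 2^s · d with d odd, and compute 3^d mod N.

283 − 1 = 282 = 2^1 · 141, so d = 141.
3^1 ≡ 3 (mod 283)
3^2 ≡ 3^2 = 9 ≡ 9 (mod 283)
3^4 ≡ 9^2 = 81 ≡ 81 (mod 283)
3^8 ≡ 81^2 = 6561 ≡ 52 (mod 283)
3^16 ≡ 52^2 = 2704 ≡ 157 (mod 283)
3^32 ≡ 157^2 = 24649 ≡ 28 (mod 283)
3^64 ≡ 28^2 = 784 ≡ 218 (mod 283)
3^128 ≡ 218^2 = 47524 ≡ 263 (mod 283)
141 = 128 + 8 + 4 + 1 in binary powers of 2.
So 3^141 ≡ 263 · 52 · 81 · 3 ≡ 282 (mod 283).
Since 3^d ≡ 282 (mod 283), base 3 does not prove 283 composite.

282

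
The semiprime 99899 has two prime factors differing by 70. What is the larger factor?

353

Since p = q + 70, we have 99899 = q(q + 70), so q² + 70q − 99899 = 0.
Discriminant: 70² + 4·99899 = 4900 + 399596 = 404496; √404496 = 636.
q = (−70 + 636)/2 = 283, and p = q + 70 = 353.
Check: 283 · 353 = 99899.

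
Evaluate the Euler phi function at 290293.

281736

Factor: 290293 = 43^2 · 157.
φ(290293) = 43^1·(43−1) · (157−1) = 1806 · 156 = 281736.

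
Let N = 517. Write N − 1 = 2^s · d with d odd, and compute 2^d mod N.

517 − 1 = 516 = 2^2 · 129, so d = 129.
2^1 ≡ 2 (mod 517)
2^2 ≡ 2^2 = 4 ≡ 4 (mod 517)
2^4 ≡ 4^2 = 16 ≡ 16 (mod 517)
2^8 ≡ 16^2 = 256 ≡ 256 (mod 517)
2^16 ≡ 256^2 = 65536 ≡ 394 (mod 517)
2^32 ≡ 394^2 = 155236 ≡ 136 (mod 517)
2^64 ≡ 136^2 = 18496 ≡ 401 (mod 517)
2^128 ≡ 401^2 = 160801 ≡ 14 (mod 517)
129 = 128 + 1 in binary powers of 2.
So 2^129 ≡ 14 · 2 ≡ 28 (mod 517).
Squaring chain: 28 → 267; never reaches −1, so base 2 is a Miller–Rabin witness that 517 is composite.

28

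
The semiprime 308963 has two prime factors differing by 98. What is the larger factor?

Since p = q + 98, we have 308963 = q(q + 98), so q² + 98q − 308963 = 0.
Discriminant: 98² + 4·308963 = 9604 + 1235852 = 1245456; √1245456 = 1116.
q = (−98 + 1116)/2 = 509, and p = q + 98 = 607.
Check: 509 · 607 = 308963.

607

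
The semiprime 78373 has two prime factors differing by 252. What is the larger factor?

Since p = q + 252, we have 78373 = q(q + 252), so q² + 252q − 78373 = 0.
Discriminant: 252² + 4·78373 = 63504 + 313492 = 376996; √376996 = 614.
q = (−252 + 614)/2 = 181, and p = q + 252 = 433.
Check: 181 · 433 = 78373.

433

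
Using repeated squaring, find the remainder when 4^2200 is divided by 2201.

4^1 ≡ 4 (mod 2201)
4^2 ≡ 4^2 = 16 ≡ 16 (mod 2201)
4^4 ≡ 16^2 = 256 ≡ 256 (mod 2201)
4^8 ≡ 256^2 = 65536 ≡ 1707 (mod 2201)
4^16 ≡ 1707^2 = 2913849 ≡ 1926 (mod 2201)
4^32 ≡ 1926^2 = 3709476 ≡ 791 (mod 2201)
4^64 ≡ 791^2 = 625681 ≡ 597 (mod 2201)
4^128 ≡ 597^2 = 356409 ≡ 2048 (mod 2201)
4^256 ≡ 2048^2 = 4194304 ≡ 1399 (mod 2201)
4^512 ≡ 1399^2 = 1957201 ≡ 512 (mod 2201)
4^1024 ≡ 512^2 = 262144 ≡ 225 (mod 2201)
4^2048 ≡ 225^2 = 50625 ≡ 2 (mod 2201)
2200 = 2048 + 128 + 16 + 8 in binary powers of 2.
So 4^2200 ≡ 2 · 2048 · 1926 · 1707 ≡ 187 (mod 2201).
Since 187 ≠ 1, base 4 is a Fermat witness: 2201 is composite.

187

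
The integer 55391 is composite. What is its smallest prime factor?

55391 is odd.
Digit sum 23, not divisible by 3.
Ends in 1: not divisible by 5.
7: 55391 = 7·7913

7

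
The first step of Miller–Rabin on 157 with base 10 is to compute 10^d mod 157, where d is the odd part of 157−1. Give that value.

157 − 1 = 156 = 2^2 · 39, so d = 39.
10^1 ≡ 10 (mod 157)
10^2 ≡ 10^2 = 100 ≡ 100 (mod 157)
10^4 ≡ 100^2 = 10000 ≡ 109 (mod 157)
10^8 ≡ 109^2 = 11881 ≡ 106 (mod 157)
10^16 ≡ 106^2 = 11236 ≡ 89 (mod 157)
10^32 ≡ 89^2 = 7921 ≡ 71 (mod 157)
39 = 32 + 4 + 2 + 1 in binary powers of 2.
So 10^39 ≡ 71 · 109 · 100 · 10 ≡ 156 (mod 157).
Since 10^d ≡ 156 (mod 157), base 10 does not prove 157 composite.

156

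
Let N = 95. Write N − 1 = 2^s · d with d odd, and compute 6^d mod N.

95 − 1 = 94 = 2^1 · 47, so d = 47.
6^1 ≡ 6 (mod 95)
6^2 ≡ 6^2 = 36 ≡ 36 (mod 95)
6^4 ≡ 36^2 = 1296 ≡ 61 (mod 95)
6^8 ≡ 61^2 = 3721 ≡ 16 (mod 95)
6^16 ≡ 16^2 = 256 ≡ 66 (mod 95)
6^32 ≡ 66^2 = 4356 ≡ 81 (mod 95)
47 = 32 + 8 + 4 + 2 + 1 in binary powers of 2.
So 6^47 ≡ 81 · 16 · 61 · 36 · 6 ≡ 36 (mod 95).
Squaring chain: 36; never reaches −1, so base 6 is a Miller–Rabin witness that 95 is composite.

36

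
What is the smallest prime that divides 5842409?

73

5842409 is odd.
Digit sum 32, not divisible by 3.
Ends in 9: not divisible by 5.
7: 5842409 = 7·834629 + 6
11: 5842409 = 11·531128 + 1
13: 5842409 = 13·449416 + 1
17: 5842409 = 17·343671 + 2
19: 5842409 = 19·307495 + 4
23: 5842409 = 23·254017 + 18
29: 5842409 = 29·201462 + 11
31: 5842409 = 31·188464 + 25
37: 5842409 = 37·157902 + 35
41: 5842409 = 41·142497 + 32
43: 5842409 = 43·135869 + 42
47: 5842409 = 47·124306 + 27
53: 5842409 = 53·110234 + 7
59: 5842409 = 59·99023 + 52
61: 5842409 = 61·95777 + 12
67: 5842409 = 67·87200 + 9
71: 5842409 = 71·82287 + 32
73: 5842409 = 73·80033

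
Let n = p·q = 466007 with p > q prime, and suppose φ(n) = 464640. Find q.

641

φ(n) = (p−1)(q−1) = n − (p+q) + 1, so p + q = 466007 − 464640 + 1 = 1368.
p and q are the roots of t² − 1368t + 466007 = 0.
Discriminant: 1368² − 4·466007 = 1871424 − 1864028 = 7396; √7396 = 86.
q = (1368 − 86)/2 = 641, p = (1368 + 86)/2 = 727.
Check: 641 · 727 = 466007.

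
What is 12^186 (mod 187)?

111

12^1 ≡ 12 (mod 187)
12^2 ≡ 12^2 = 144 ≡ 144 (mod 187)
12^4 ≡ 144^2 = 20736 ≡ 166 (mod 187)
12^8 ≡ 166^2 = 27556 ≡ 67 (mod 187)
12^16 ≡ 67^2 = 4489 ≡ 1 (mod 187)
12^32 ≡ 1^2 = 1 ≡ 1 (mod 187)
12^64 ≡ 1^2 = 1 ≡ 1 (mod 187)
12^128 ≡ 1^2 = 1 ≡ 1 (mod 187)
186 = 128 + 32 + 16 + 8 + 2 in binary powers of 2.
So 12^186 ≡ 1 · 1 · 1 · 67 · 144 ≡ 111 (mod 187).
Since 111 ≠ 1, base 12 is a Fermat witness: 187 is composite.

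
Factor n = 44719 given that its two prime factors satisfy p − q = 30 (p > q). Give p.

Since p = q + 30, we have 44719 = q(q + 30), so q² + 30q − 44719 = 0.
Discriminant: 30² + 4·44719 = 900 + 178876 = 179776; √179776 = 424.
q = (−30 + 424)/2 = 197, and p = q + 30 = 227.
Check: 197 · 227 = 44719.

227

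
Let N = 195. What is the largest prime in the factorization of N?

195 = 3 · 65
65 = 5 · 13
13 is prime.
So 195 = 3 · 5 · 13; the largest prime factor is 13.

13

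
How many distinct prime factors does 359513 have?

4

359513 = 7^2 · 7337
7337 = 11 · 667
667 = 23 · 29
359513 = 7^2 · 11 · 23 · 29, which has 4 distinct prime factors.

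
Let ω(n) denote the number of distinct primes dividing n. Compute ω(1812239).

5

1812239 = 11 · 164749
164749 = 13 · 12673
12673 = 19 · 667
667 = 23 · 29
1812239 = 11 · 13 · 19 · 23 · 29, which has 5 distinct prime factors.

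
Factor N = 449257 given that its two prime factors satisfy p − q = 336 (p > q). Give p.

Since p = q + 336, we have 449257 = q(q + 336), so q² + 336q − 449257 = 0.
Discriminant: 336² + 4·449257 = 112896 + 1797028 = 1909924; √1909924 = 1382.
q = (−336 + 1382)/2 = 523, and p = q + 336 = 859.
Check: 523 · 859 = 449257.

859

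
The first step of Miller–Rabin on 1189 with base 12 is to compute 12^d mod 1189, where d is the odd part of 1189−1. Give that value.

157

1189 − 1 = 1188 = 2^2 · 297, so d = 297.
12^1 ≡ 12 (mod 1189)
12^2 ≡ 12^2 = 144 ≡ 144 (mod 1189)
12^4 ≡ 144^2 = 20736 ≡ 523 (mod 1189)
12^8 ≡ 523^2 = 273529 ≡ 59 (mod 1189)
12^16 ≡ 59^2 = 3481 ≡ 1103 (mod 1189)
12^32 ≡ 1103^2 = 1216609 ≡ 262 (mod 1189)
12^64 ≡ 262^2 = 68644 ≡ 871 (mod 1189)
12^128 ≡ 871^2 = 758641 ≡ 59 (mod 1189)
12^256 ≡ 59^2 = 3481 ≡ 1103 (mod 1189)
297 = 256 + 32 + 8 + 1 in binary powers of 2.
So 12^297 ≡ 1103 · 262 · 59 · 12 ≡ 157 (mod 1189).
Squaring chain: 157 → 869; never reaches −1, so base 12 is a Miller–Rabin witness that 1189 is composite.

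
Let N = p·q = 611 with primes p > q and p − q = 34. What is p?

Since p = q + 34, we have 611 = q(q + 34), so q² + 34q − 611 = 0.
Discriminant: 34² + 4·611 = 1156 + 2444 = 3600; √3600 = 60.
q = (−34 + 60)/2 = 13, and p = q + 34 = 47.
Check: 13 · 47 = 611.

47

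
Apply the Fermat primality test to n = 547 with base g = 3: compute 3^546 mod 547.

1

3^1 ≡ 3 (mod 547)
3^2 ≡ 3^2 = 9 ≡ 9 (mod 547)
3^4 ≡ 9^2 = 81 ≡ 81 (mod 547)
3^8 ≡ 81^2 = 6561 ≡ 544 (mod 547)
3^16 ≡ 544^2 = 295936 ≡ 9 (mod 547)
3^32 ≡ 9^2 = 81 ≡ 81 (mod 547)
3^64 ≡ 81^2 = 6561 ≡ 544 (mod 547)
3^128 ≡ 544^2 = 295936 ≡ 9 (mod 547)
3^256 ≡ 9^2 = 81 ≡ 81 (mod 547)
3^512 ≡ 81^2 = 6561 ≡ 544 (mod 547)
546 = 512 + 32 + 2 in binary powers of 2.
So 3^546 ≡ 544 · 81 · 9 ≡ 1 (mod 547).
Since the result is 1, base 3 gives no evidence that 547 is composite.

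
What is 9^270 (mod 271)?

1

9^1 ≡ 9 (mod 271)
9^2 ≡ 9^2 = 81 ≡ 81 (mod 271)
9^4 ≡ 81^2 = 6561 ≡ 57 (mod 271)
9^8 ≡ 57^2 = 3249 ≡ 268 (mod 271)
9^16 ≡ 268^2 = 71824 ≡ 9 (mod 271)
9^32 ≡ 9^2 = 81 ≡ 81 (mod 271)
9^64 ≡ 81^2 = 6561 ≡ 57 (mod 271)
9^128 ≡ 57^2 = 3249 ≡ 268 (mod 271)
9^256 ≡ 268^2 = 71824 ≡ 9 (mod 271)
270 = 256 + 8 + 4 + 2 in binary powers of 2.
So 9^270 ≡ 9 · 268 · 57 · 81 ≡ 1 (mod 271).
Since the result is 1, base 9 gives no evidence that 271 is composite.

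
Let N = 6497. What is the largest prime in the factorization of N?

6497 = 73 · 89
89 is prime.
So 6497 = 73 · 89; the largest prime factor is 89.

89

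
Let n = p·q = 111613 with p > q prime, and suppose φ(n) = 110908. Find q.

φ(n) = (p−1)(q−1) = n − (p+q) + 1, so p + q = 111613 − 110908 + 1 = 706.
p and q are the roots of t² − 706t + 111613 = 0.
Discriminant: 706² − 4·111613 = 498436 − 446452 = 51984; √51984 = 228.
q = (706 − 228)/2 = 239, p = (706 + 228)/2 = 467.
Check: 239 · 467 = 111613.

239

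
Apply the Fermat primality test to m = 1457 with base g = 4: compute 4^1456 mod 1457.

686

4^1 ≡ 4 (mod 1457)
4^2 ≡ 4^2 = 16 ≡ 16 (mod 1457)
4^4 ≡ 16^2 = 256 ≡ 256 (mod 1457)
4^8 ≡ 256^2 = 65536 ≡ 1428 (mod 1457)
4^16 ≡ 1428^2 = 2039184 ≡ 841 (mod 1457)
4^32 ≡ 841^2 = 707281 ≡ 636 (mod 1457)
4^64 ≡ 636^2 = 404496 ≡ 907 (mod 1457)
4^128 ≡ 907^2 = 822649 ≡ 901 (mod 1457)
4^256 ≡ 901^2 = 811801 ≡ 252 (mod 1457)
4^512 ≡ 252^2 = 63504 ≡ 853 (mod 1457)
4^1024 ≡ 853^2 = 727609 ≡ 566 (mod 1457)
1456 = 1024 + 256 + 128 + 32 + 16 in binary powers of 2.
So 4^1456 ≡ 566 · 252 · 901 · 636 · 841 ≡ 686 (mod 1457).
Since 686 ≠ 1, base 4 is a Fermat witness: 1457 is composite.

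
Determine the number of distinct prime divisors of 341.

2

341 = 11 · 31
341 = 11 · 31, which has 2 distinct prime factors.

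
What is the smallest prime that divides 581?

581 is odd.
Digit sum 14, not divisible by 3.
Ends in 1: not divisible by 5.
7: 581 = 7·83

7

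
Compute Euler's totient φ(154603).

143208

Factor: 154603 = 19 · 79 · 103.
φ(154603) = (19−1) · (79−1) · (103−1) = 18 · 78 · 102 = 143208.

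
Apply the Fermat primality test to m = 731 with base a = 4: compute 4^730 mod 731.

4^1 ≡ 4 (mod 731)
4^2 ≡ 4^2 = 16 ≡ 16 (mod 731)
4^4 ≡ 16^2 = 256 ≡ 256 (mod 731)
4^8 ≡ 256^2 = 65536 ≡ 477 (mod 731)
4^16 ≡ 477^2 = 227529 ≡ 188 (mod 731)
4^32 ≡ 188^2 = 35344 ≡ 256 (mod 731)
4^64 ≡ 256^2 = 65536 ≡ 477 (mod 731)
4^128 ≡ 477^2 = 227529 ≡ 188 (mod 731)
4^256 ≡ 188^2 = 35344 ≡ 256 (mod 731)
4^512 ≡ 256^2 = 65536 ≡ 477 (mod 731)
730 = 512 + 128 + 64 + 16 + 8 + 2 in binary powers of 2.
So 4^730 ≡ 477 · 188 · 477 · 188 · 477 · 16 ≡ 16 (mod 731).
Since 16 ≠ 1, base 4 is a Fermat witness: 731 is composite.

16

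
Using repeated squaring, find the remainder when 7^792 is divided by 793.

7^1 ≡ 7 (mod 793)
7^2 ≡ 7^2 = 49 ≡ 49 (mod 793)
7^4 ≡ 49^2 = 2401 ≡ 22 (mod 793)
7^8 ≡ 22^2 = 484 ≡ 484 (mod 793)
7^16 ≡ 484^2 = 234256 ≡ 321 (mod 793)
7^32 ≡ 321^2 = 103041 ≡ 744 (mod 793)
7^64 ≡ 744^2 = 553536 ≡ 22 (mod 793)
7^128 ≡ 22^2 = 484 ≡ 484 (mod 793)
7^256 ≡ 484^2 = 234256 ≡ 321 (mod 793)
7^512 ≡ 321^2 = 103041 ≡ 744 (mod 793)
792 = 512 + 256 + 16 + 8 in binary powers of 2.
So 7^792 ≡ 744 · 321 · 321 · 484 ≡ 339 (mod 793).
Since 339 ≠ 1, base 7 is a Fermat witness: 793 is composite.

339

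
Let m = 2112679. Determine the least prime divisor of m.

29

2112679 is odd.
Digit sum 28, not divisible by 3.
Ends in 9: not divisible by 5.
7: 2112679 = 7·301811 + 2
11: 2112679 = 11·192061 + 8
13: 2112679 = 13·162513 + 10
17: 2112679 = 17·124275 + 4
19: 2112679 = 19·111193 + 12
23: 2112679 = 23·91855 + 14
29: 2112679 = 29·72851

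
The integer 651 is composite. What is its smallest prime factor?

3

651 is odd.
Digit sum 12, divisible by 3.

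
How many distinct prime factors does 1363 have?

2

1363 = 29 · 47
1363 = 29 · 47, which has 2 distinct prime factors.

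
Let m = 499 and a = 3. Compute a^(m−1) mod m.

1

3^1 ≡ 3 (mod 499)
3^2 ≡ 3^2 = 9 ≡ 9 (mod 499)
3^4 ≡ 9^2 = 81 ≡ 81 (mod 499)
3^8 ≡ 81^2 = 6561 ≡ 74 (mod 499)
3^16 ≡ 74^2 = 5476 ≡ 486 (mod 499)
3^32 ≡ 486^2 = 236196 ≡ 169 (mod 499)
3^64 ≡ 169^2 = 28561 ≡ 118 (mod 499)
3^128 ≡ 118^2 = 13924 ≡ 451 (mod 499)
3^256 ≡ 451^2 = 203401 ≡ 308 (mod 499)
498 = 256 + 128 + 64 + 32 + 16 + 2 in binary powers of 2.
So 3^498 ≡ 308 · 451 · 118 · 169 · 486 · 9 ≡ 1 (mod 499).
Since the result is 1, base 3 gives no evidence that 499 is composite.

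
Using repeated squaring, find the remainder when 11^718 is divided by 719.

1

11^1 ≡ 11 (mod 719)
11^2 ≡ 11^2 = 121 ≡ 121 (mod 719)
11^4 ≡ 121^2 = 14641 ≡ 261 (mod 719)
11^8 ≡ 261^2 = 68121 ≡ 535 (mod 719)
11^16 ≡ 535^2 = 286225 ≡ 63 (mod 719)
11^32 ≡ 63^2 = 3969 ≡ 374 (mod 719)
11^64 ≡ 374^2 = 139876 ≡ 390 (mod 719)
11^128 ≡ 390^2 = 152100 ≡ 391 (mod 719)
11^256 ≡ 391^2 = 152881 ≡ 453 (mod 719)
11^512 ≡ 453^2 = 205209 ≡ 294 (mod 719)
718 = 512 + 128 + 64 + 8 + 4 + 2 in binary powers of 2.
So 11^718 ≡ 294 · 391 · 390 · 535 · 261 · 121 ≡ 1 (mod 719).
Since the result is 1, base 11 gives no evidence that 719 is composite.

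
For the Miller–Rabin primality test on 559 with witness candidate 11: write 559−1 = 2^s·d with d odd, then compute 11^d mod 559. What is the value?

434

559 − 1 = 558 = 2^1 · 279, so d = 279.
11^1 ≡ 11 (mod 559)
11^2 ≡ 11^2 = 121 ≡ 121 (mod 559)
11^4 ≡ 121^2 = 14641 ≡ 107 (mod 559)
11^8 ≡ 107^2 = 11449 ≡ 269 (mod 559)
11^16 ≡ 269^2 = 72361 ≡ 250 (mod 559)
11^32 ≡ 250^2 = 62500 ≡ 451 (mod 559)
11^64 ≡ 451^2 = 203401 ≡ 484 (mod 559)
11^128 ≡ 484^2 = 234256 ≡ 35 (mod 559)
11^256 ≡ 35^2 = 1225 ≡ 107 (mod 559)
279 = 256 + 16 + 4 + 2 + 1 in binary powers of 2.
So 11^279 ≡ 107 · 250 · 107 · 121 · 11 ≡ 434 (mod 559).
Squaring chain: 434; never reaches −1, so base 11 is a Miller–Rabin witness that 559 is composite.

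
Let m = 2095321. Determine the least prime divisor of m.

31

2095321 is odd.
Digit sum 22, not divisible by 3.
Ends in 1: not divisible by 5.
7: 2095321 = 7·299331 + 4
11: 2095321 = 11·190483 + 8
13: 2095321 = 13·161178 + 7
17: 2095321 = 17·123254 + 3
19: 2095321 = 19·110280 + 1
23: 2095321 = 23·91100 + 21
29: 2095321 = 29·72252 + 13
31: 2095321 = 31·67591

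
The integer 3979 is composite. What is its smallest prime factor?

23

3979 is odd.
Digit sum 28, not divisible by 3.
Ends in 9: not divisible by 5.
7: 3979 = 7·568 + 3
11: 3979 = 11·361 + 8
13: 3979 = 13·306 + 1
17: 3979 = 17·234 + 1
19: 3979 = 19·209 + 8
23: 3979 = 23·173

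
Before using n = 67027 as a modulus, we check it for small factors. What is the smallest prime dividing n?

97

67027 is odd.
Digit sum 22, not divisible by 3.
Ends in 7: not divisible by 5.
7: 67027 = 7·9575 + 2
11: 67027 = 11·6093 + 4
13: 67027 = 13·5155 + 12
17: 67027 = 17·3942 + 13
19: 67027 = 19·3527 + 14
23: 67027 = 23·2914 + 5
29: 67027 = 29·2311 + 8
31: 67027 = 31·2162 + 5
37: 67027 = 37·1811 + 20
41: 67027 = 41·1634 + 33
43: 67027 = 43·1558 + 33
47: 67027 = 47·1426 + 5
53: 67027 = 53·1264 + 35
59: 67027 = 59·1136 + 3
61: 67027 = 61·1098 + 49
67: 67027 = 67·1000 + 27
71: 67027 = 71·944 + 3
73: 67027 = 73·918 + 13
79: 67027 = 79·848 + 35
83: 67027 = 83·807 + 46
89: 67027 = 89·753 + 10
97: 67027 = 97·691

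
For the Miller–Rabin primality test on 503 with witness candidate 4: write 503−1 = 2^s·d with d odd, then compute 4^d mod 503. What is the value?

1

503 − 1 = 502 = 2^1 · 251, so d = 251.
4^1 ≡ 4 (mod 503)
4^2 ≡ 4^2 = 16 ≡ 16 (mod 503)
4^4 ≡ 16^2 = 256 ≡ 256 (mod 503)
4^8 ≡ 256^2 = 65536 ≡ 146 (mod 503)
4^16 ≡ 146^2 = 21316 ≡ 190 (mod 503)
4^32 ≡ 190^2 = 36100 ≡ 387 (mod 503)
4^64 ≡ 387^2 = 149769 ≡ 378 (mod 503)
4^128 ≡ 378^2 = 142884 ≡ 32 (mod 503)
251 = 128 + 64 + 32 + 16 + 8 + 2 + 1 in binary powers of 2.
So 4^251 ≡ 32 · 378 · 387 · 190 · 146 · 16 · 4 ≡ 1 (mod 503).
Since 4^d ≡ 1 (mod 503), base 4 does not prove 503 composite.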